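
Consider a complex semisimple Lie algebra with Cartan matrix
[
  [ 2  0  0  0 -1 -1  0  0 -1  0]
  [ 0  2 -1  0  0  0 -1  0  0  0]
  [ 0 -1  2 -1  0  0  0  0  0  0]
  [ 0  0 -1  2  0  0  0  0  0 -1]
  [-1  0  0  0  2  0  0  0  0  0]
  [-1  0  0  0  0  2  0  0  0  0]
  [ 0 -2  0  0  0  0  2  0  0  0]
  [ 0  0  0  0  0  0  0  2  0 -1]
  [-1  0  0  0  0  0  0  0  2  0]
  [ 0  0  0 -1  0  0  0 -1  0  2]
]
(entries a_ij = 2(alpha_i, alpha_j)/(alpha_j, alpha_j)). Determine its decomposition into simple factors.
The diagram associated to this matrix has two connected components: the simple roots {alpha_2, alpha_3, alpha_4, alpha_7, alpha_8, alpha_10} form a chain of 6 nodes with a double edge at one end; the terminal node there is the unique long simple root (C_6), and {alpha_1, alpha_5, alpha_6, alpha_9} form a chain of 2 nodes with a fork of two nodes at one end (D_4). A semisimple Lie algebra decomposes uniquely as the direct sum of simple ideals, one per connected component of its Dynkin diagram, so g ≅ C_6 ⊕ D_4 (dimension 78 + 28 = 106).

C_6 ⊕ D_4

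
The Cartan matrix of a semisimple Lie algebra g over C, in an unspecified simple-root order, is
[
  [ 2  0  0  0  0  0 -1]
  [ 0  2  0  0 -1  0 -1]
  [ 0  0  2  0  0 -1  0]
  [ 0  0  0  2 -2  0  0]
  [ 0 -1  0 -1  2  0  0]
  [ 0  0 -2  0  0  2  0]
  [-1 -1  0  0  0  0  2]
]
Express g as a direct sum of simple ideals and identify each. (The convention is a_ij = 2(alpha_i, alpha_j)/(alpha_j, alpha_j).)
B_2 (so(5)) + C_5 (sp(10))

The diagram associated to this matrix has two connected components: the simple roots {alpha_3, alpha_6} form a chain of 2 nodes with a double edge at one end; the terminal node there is the unique short simple root (B_2), and {alpha_1, alpha_2, alpha_4, alpha_5, alpha_7} form a chain of 5 nodes with a double edge at one end; the terminal node there is the unique long simple root (C_5). A semisimple Lie algebra decomposes uniquely as the direct sum of simple ideals, one per connected component of its Dynkin diagram, so g ≅ B_2 ⊕ C_5 (dimension 10 + 55 = 65).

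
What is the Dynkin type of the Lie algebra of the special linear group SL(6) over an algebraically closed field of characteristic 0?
A_5

This is sl(6), which has dimension 6^2 - 1 = 35 and rank 6 - 1 = 5 (a Cartan subalgebra is the diagonal traceless matrices). In the classification of classical Lie algebras, the special linear algebra sl(n+1) has type A_n; here n = 5, so the Dynkin diagram is a chain of 5 nodes with single edges (A_5). Hence the type is A_5.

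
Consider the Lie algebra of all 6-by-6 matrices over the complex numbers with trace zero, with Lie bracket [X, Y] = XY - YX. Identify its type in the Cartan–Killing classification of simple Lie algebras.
This is sl(6), which has dimension 6^2 - 1 = 35 and rank 6 - 1 = 5 (a Cartan subalgebra is the diagonal traceless matrices). In the classification of classical Lie algebras, the special linear algebra sl(n+1) has type A_n; here n = 5, so the Dynkin diagram is a chain of 5 nodes with single edges (A_5). Hence the type is A_5.

A5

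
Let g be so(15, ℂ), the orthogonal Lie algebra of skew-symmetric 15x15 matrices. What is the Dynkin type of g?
This is so(15) with 15 odd, which has dimension 15(15-1)/2 = 105 and rank (15-1)/2 = 7. In the classification of classical Lie algebras, the orthogonal algebra so(2n+1) in an odd number of variables has type B_n; here n = 7, so the Dynkin diagram is a chain of 7 nodes with a double edge at one end; the terminal node there is the unique short simple root (B_7). Hence the type is B_7.

B_7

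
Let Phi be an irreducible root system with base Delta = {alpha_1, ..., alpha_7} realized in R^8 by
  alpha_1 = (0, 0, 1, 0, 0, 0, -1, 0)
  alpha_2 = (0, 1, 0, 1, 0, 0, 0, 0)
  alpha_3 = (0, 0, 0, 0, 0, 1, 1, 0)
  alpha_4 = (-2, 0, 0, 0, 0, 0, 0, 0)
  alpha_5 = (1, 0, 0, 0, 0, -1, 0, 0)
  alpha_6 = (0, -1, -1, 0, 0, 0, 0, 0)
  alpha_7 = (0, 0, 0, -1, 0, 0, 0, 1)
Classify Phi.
Compute the Cartan integers a_ij = 2(alpha_i, alpha_j)/(alpha_j, alpha_j); the resulting 7x7 Cartan matrix is
[[2, 0, -1, 0, 0, -1, 0], [0, 2, 0, 0, 0, -1, -1], [-1, 0, 2, 0, -1, 0, 0], [0, 0, 0, 2, -2, 0, 0], [0, 0, -1, -1, 2, 0, 0], [-1, -1, 0, 0, 0, 2, 0], [0, -1, 0, 0, 0, 0, 2]].
The roots have two lengths (squared-length ratio 2:1); the short ones are alpha_{1,2,3,5,6,7}. The associated Dynkin diagram is a chain of 7 nodes with a double edge at one end; the terminal node there is the unique long simple root (C_7), so the type is C_7 (the algebra sp(14)).

C_7 (sp(14))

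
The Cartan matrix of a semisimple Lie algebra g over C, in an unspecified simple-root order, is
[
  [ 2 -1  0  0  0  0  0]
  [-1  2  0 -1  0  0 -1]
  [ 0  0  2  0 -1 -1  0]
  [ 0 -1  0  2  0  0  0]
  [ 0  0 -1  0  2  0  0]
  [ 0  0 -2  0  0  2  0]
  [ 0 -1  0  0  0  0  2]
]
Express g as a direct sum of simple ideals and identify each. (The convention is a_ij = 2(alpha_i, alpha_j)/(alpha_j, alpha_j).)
type C_3 + type D_4

The diagram associated to this matrix has two connected components: the simple roots {alpha_3, alpha_5, alpha_6} form a chain of 3 nodes with a double edge at one end; the terminal node there is the unique long simple root (C_3), and {alpha_1, alpha_2, alpha_4, alpha_7} form a chain of 2 nodes with a fork of two nodes at one end (D_4). A semisimple Lie algebra decomposes uniquely as the direct sum of simple ideals, one per connected component of its Dynkin diagram, so g ≅ C_3 ⊕ D_4 (dimension 21 + 28 = 49).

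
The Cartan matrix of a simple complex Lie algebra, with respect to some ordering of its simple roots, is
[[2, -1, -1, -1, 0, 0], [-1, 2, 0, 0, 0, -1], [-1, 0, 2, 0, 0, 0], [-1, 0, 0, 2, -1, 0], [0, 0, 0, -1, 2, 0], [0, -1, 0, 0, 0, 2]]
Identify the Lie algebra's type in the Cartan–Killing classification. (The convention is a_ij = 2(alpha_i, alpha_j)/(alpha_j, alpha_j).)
E_6

The matrix has rank 6 with 2's on the diagonal. Reading the off-diagonal entries as Dynkin edges (a single edge where a_ij = a_ji = -1; a double or triple edge where a_ij * a_ji = 2 or 3), the diagram is a chain of 5 nodes with one extra node attached to the third node from one end (E_6). One simple-root ordering that puts it in standard form is (alpha_5, alpha_3, alpha_4, alpha_1, alpha_2, alpha_6). So the algebra is type E_6.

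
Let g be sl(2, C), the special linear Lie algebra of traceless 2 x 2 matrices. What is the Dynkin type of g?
This is sl(2), which has dimension 2^2 - 1 = 3 and rank 2 - 1 = 1 (a Cartan subalgebra is the diagonal traceless matrices). In the classification of classical Lie algebras, the special linear algebra sl(n+1) has type A_n; here n = 1, so the Dynkin diagram is a chain of 1 nodes with single edges (A_1). Hence the type is A_1.

A_1 (sl(2))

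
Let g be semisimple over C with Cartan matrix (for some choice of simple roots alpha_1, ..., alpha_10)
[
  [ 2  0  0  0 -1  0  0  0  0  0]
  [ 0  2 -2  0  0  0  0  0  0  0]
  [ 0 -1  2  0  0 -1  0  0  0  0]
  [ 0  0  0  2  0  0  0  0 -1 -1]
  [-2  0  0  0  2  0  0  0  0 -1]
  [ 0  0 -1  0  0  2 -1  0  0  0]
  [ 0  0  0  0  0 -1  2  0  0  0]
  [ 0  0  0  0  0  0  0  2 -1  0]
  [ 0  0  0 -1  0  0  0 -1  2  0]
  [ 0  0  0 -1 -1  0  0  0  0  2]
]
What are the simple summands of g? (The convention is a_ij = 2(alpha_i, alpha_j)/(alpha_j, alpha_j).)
The diagram associated to this matrix has two connected components: the simple roots {alpha_1, alpha_4, alpha_5, alpha_8, alpha_9, alpha_10} form a chain of 6 nodes with a double edge at one end; the terminal node there is the unique short simple root (B_6), and {alpha_2, alpha_3, alpha_6, alpha_7} form a chain of 4 nodes with a double edge at one end; the terminal node there is the unique long simple root (C_4). A semisimple Lie algebra decomposes uniquely as the direct sum of simple ideals, one per connected component of its Dynkin diagram, so g ≅ B_6 ⊕ C_4 (dimension 78 + 36 = 114).

type B_6 ⊕ type C_4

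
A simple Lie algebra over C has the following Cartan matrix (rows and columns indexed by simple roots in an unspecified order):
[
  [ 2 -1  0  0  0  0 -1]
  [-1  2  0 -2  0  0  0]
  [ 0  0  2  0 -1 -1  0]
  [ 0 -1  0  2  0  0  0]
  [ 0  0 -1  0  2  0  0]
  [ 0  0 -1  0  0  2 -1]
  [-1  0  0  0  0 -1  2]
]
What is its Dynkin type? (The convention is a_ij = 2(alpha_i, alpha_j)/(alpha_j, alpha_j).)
The matrix has rank 7 with 2's on the diagonal. Reading the off-diagonal entries as Dynkin edges (a single edge where a_ij = a_ji = -1; a double or triple edge where a_ij * a_ji = 2 or 3), the diagram is a chain of 7 nodes with a double edge at one end; the terminal node there is the unique short simple root (B_7). One simple-root ordering that puts it in standard form is (alpha_5, alpha_3, alpha_6, alpha_7, alpha_1, alpha_2, alpha_4). So the algebra is type B_7, i.e. so(15).

B7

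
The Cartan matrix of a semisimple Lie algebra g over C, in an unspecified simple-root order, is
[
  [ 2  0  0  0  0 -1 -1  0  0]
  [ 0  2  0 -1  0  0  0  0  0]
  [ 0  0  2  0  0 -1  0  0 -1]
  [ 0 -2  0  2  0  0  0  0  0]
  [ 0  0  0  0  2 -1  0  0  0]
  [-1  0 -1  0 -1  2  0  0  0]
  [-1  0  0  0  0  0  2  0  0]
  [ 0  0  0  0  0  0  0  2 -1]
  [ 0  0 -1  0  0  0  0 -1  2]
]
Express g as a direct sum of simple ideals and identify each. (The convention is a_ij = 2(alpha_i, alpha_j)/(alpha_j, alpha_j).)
B_2 (so(5)) ⊕ E_7

The diagram associated to this matrix has two connected components: the simple roots {alpha_2, alpha_4} form a chain of 2 nodes with a double edge at one end; the terminal node there is the unique short simple root (B_2), and {alpha_1, alpha_3, alpha_5, alpha_6, alpha_7, alpha_8, alpha_9} form a chain of 6 nodes with one extra node attached to the third node from one end (E_7). A semisimple Lie algebra decomposes uniquely as the direct sum of simple ideals, one per connected component of its Dynkin diagram, so g ≅ B_2 ⊕ E_7 (dimension 10 + 133 = 143).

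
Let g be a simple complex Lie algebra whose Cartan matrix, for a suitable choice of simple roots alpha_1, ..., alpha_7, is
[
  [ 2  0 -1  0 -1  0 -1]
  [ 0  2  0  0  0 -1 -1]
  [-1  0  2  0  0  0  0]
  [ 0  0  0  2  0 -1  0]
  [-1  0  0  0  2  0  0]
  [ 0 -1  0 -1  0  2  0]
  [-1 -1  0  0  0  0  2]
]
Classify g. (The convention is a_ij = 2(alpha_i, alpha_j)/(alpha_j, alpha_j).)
D_7 (so(14))

The matrix has rank 7 with 2's on the diagonal. Reading the off-diagonal entries as Dynkin edges (a single edge where a_ij = a_ji = -1; a double or triple edge where a_ij * a_ji = 2 or 3), the diagram is a chain of 5 nodes with a fork of two nodes at one end (D_7). One simple-root ordering that puts it in standard form is (alpha_4, alpha_6, alpha_2, alpha_7, alpha_1, alpha_5, alpha_3). So the algebra is type D_7, i.e. so(14).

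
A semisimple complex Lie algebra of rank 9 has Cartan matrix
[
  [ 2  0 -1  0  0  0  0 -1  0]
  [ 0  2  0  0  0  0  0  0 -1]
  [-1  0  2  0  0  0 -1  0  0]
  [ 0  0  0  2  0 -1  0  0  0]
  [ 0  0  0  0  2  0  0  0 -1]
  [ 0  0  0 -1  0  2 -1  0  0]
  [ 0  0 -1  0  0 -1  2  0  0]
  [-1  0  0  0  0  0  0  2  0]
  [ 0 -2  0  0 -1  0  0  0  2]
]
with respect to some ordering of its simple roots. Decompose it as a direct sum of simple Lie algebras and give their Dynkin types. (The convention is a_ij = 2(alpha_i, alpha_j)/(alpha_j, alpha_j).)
A_6 ⊕ B_3

The diagram associated to this matrix has two connected components: the simple roots {alpha_1, alpha_3, alpha_4, alpha_6, alpha_7, alpha_8} form a chain of 6 nodes with single edges (A_6), and {alpha_2, alpha_5, alpha_9} form a chain of 3 nodes with a double edge at one end; the terminal node there is the unique short simple root (B_3). A semisimple Lie algebra decomposes uniquely as the direct sum of simple ideals, one per connected component of its Dynkin diagram, so g ≅ A_6 ⊕ B_3 (dimension 48 + 21 = 69).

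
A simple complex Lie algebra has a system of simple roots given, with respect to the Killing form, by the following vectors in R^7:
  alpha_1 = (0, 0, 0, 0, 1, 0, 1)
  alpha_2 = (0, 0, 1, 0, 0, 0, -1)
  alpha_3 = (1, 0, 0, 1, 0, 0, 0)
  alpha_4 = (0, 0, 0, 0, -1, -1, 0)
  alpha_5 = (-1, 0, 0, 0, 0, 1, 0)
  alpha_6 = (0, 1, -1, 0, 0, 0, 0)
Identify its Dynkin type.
A_6

Compute the Cartan integers a_ij = 2(alpha_i, alpha_j)/(alpha_j, alpha_j); the resulting 6x6 Cartan matrix is
[[2, -1, 0, -1, 0, 0], [-1, 2, 0, 0, 0, -1], [0, 0, 2, 0, -1, 0], [-1, 0, 0, 2, -1, 0], [0, 0, -1, -1, 2, 0], [0, -1, 0, 0, 0, 2]].
All simple roots have the same length, so the diagram is simply laced. The associated Dynkin diagram is a chain of 6 nodes with single edges (A_6), so the type is A_6 (the algebra sl(7)).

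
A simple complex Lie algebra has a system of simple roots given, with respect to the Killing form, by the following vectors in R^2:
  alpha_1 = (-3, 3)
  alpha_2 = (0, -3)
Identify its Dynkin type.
type B_2

Compute the Cartan integers a_ij = 2(alpha_i, alpha_j)/(alpha_j, alpha_j); the resulting 2x2 Cartan matrix is
[[2, -2], [-1, 2]].
The roots have two lengths (squared-length ratio 2:1); the short ones are alpha_{2}. The associated Dynkin diagram is a chain of 2 nodes with a double edge at one end; the terminal node there is the unique short simple root (B_2), so the type is B_2 (the algebra so(5)).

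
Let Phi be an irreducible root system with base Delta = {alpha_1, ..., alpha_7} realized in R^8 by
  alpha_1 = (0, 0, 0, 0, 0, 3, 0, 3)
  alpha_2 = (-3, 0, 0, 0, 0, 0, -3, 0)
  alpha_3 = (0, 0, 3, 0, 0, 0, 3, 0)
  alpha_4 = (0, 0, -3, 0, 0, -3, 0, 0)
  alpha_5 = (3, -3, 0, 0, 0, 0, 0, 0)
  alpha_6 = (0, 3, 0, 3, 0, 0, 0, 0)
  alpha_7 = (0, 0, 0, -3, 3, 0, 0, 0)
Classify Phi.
Compute the Cartan integers a_ij = 2(alpha_i, alpha_j)/(alpha_j, alpha_j); the resulting 7x7 Cartan matrix is
[[2, 0, 0, -1, 0, 0, 0], [0, 2, -1, 0, -1, 0, 0], [0, -1, 2, -1, 0, 0, 0], [-1, 0, -1, 2, 0, 0, 0], [0, -1, 0, 0, 2, -1, 0], [0, 0, 0, 0, -1, 2, -1], [0, 0, 0, 0, 0, -1, 2]].
All simple roots have the same length, so the diagram is simply laced. The associated Dynkin diagram is a chain of 7 nodes with single edges (A_7), so the type is A_7 (the algebra sl(8)).

A_7 (sl(8))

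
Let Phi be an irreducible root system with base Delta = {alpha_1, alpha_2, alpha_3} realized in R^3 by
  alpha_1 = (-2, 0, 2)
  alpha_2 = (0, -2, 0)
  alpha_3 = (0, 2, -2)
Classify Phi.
type B_3

Compute the Cartan integers a_ij = 2(alpha_i, alpha_j)/(alpha_j, alpha_j); the resulting 3x3 Cartan matrix is
[[2, 0, -1], [0, 2, -1], [-1, -2, 2]].
The roots have two lengths (squared-length ratio 2:1); the short ones are alpha_{2}. The associated Dynkin diagram is a chain of 3 nodes with a double edge at one end; the terminal node there is the unique short simple root (B_3), so the type is B_3 (the algebra so(7)).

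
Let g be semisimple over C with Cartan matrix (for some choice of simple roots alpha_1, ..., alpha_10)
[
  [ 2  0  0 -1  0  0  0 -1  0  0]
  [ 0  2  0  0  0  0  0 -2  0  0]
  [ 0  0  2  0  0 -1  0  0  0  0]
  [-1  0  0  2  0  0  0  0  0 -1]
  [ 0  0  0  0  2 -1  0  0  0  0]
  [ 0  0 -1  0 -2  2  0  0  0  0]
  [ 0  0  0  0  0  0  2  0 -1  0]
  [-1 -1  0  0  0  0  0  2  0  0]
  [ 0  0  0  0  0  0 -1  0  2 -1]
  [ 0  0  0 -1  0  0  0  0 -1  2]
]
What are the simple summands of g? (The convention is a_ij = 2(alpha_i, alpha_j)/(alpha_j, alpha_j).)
The diagram associated to this matrix has two connected components: the simple roots {alpha_3, alpha_5, alpha_6} form a chain of 3 nodes with a double edge at one end; the terminal node there is the unique short simple root (B_3), and {alpha_1, alpha_2, alpha_4, alpha_7, alpha_8, alpha_9, alpha_10} form a chain of 7 nodes with a double edge at one end; the terminal node there is the unique long simple root (C_7). A semisimple Lie algebra decomposes uniquely as the direct sum of simple ideals, one per connected component of its Dynkin diagram, so g ≅ B_3 ⊕ C_7 (dimension 21 + 105 = 126).

B_3 + C_7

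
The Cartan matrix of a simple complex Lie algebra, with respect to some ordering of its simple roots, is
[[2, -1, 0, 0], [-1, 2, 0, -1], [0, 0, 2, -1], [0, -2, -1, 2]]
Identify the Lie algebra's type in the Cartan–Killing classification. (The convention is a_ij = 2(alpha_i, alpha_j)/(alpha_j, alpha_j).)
F_4

The matrix has rank 4 with 2's on the diagonal. Reading the off-diagonal entries as Dynkin edges (a single edge where a_ij = a_ji = -1; a double or triple edge where a_ij * a_ji = 2 or 3), the diagram is a chain of 4 nodes with a double edge between the middle two (F_4). One simple-root ordering that puts it in standard form is (alpha_3, alpha_4, alpha_2, alpha_1). So the algebra is type F_4.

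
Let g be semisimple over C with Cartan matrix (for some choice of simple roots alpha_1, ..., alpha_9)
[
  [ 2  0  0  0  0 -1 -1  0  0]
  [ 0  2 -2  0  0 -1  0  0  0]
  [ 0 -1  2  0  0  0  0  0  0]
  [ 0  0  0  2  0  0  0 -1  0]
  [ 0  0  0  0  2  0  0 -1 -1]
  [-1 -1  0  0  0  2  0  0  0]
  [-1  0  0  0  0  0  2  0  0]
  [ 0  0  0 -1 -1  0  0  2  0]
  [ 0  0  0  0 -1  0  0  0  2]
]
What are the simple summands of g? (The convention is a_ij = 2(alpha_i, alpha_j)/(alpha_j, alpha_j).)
A4 + B5

The diagram associated to this matrix has two connected components: the simple roots {alpha_4, alpha_5, alpha_8, alpha_9} form a chain of 4 nodes with single edges (A_4), and {alpha_1, alpha_2, alpha_3, alpha_6, alpha_7} form a chain of 5 nodes with a double edge at one end; the terminal node there is the unique short simple root (B_5). A semisimple Lie algebra decomposes uniquely as the direct sum of simple ideals, one per connected component of its Dynkin diagram, so g ≅ A_4 ⊕ B_5 (dimension 24 + 55 = 79).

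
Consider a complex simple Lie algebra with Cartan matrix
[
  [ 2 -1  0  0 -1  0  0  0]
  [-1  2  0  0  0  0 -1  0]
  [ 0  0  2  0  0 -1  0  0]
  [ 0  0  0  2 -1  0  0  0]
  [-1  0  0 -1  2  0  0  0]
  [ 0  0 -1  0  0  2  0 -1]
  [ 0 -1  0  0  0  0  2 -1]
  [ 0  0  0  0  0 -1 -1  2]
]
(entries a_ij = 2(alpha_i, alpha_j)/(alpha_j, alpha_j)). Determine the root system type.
The matrix has rank 8 with 2's on the diagonal. Reading the off-diagonal entries as Dynkin edges (a single edge where a_ij = a_ji = -1; a double or triple edge where a_ij * a_ji = 2 or 3), the diagram is a chain of 8 nodes with single edges (A_8). One simple-root ordering that puts it in standard form is (alpha_3, alpha_6, alpha_8, alpha_7, alpha_2, alpha_1, alpha_5, alpha_4). So the algebra is type A_8, i.e. sl(9).

A_8 (sl(9))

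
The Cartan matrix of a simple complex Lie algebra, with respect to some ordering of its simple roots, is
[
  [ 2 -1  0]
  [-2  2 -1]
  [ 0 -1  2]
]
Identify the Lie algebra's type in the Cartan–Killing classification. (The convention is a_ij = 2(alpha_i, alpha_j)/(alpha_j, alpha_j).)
The matrix has rank 3 with 2's on the diagonal. Reading the off-diagonal entries as Dynkin edges (a single edge where a_ij = a_ji = -1; a double or triple edge where a_ij * a_ji = 2 or 3), the diagram is a chain of 3 nodes with a double edge at one end; the terminal node there is the unique short simple root (B_3). One simple-root ordering that puts it in standard form is (alpha_3, alpha_2, alpha_1). So the algebra is type B_3, i.e. so(7).

B_3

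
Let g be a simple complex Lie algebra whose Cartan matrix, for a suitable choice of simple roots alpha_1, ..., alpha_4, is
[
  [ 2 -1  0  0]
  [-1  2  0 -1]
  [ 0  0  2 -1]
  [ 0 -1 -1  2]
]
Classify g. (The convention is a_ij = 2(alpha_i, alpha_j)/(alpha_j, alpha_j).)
The matrix has rank 4 with 2's on the diagonal. Reading the off-diagonal entries as Dynkin edges (a single edge where a_ij = a_ji = -1; a double or triple edge where a_ij * a_ji = 2 or 3), the diagram is a chain of 4 nodes with single edges (A_4). One simple-root ordering that puts it in standard form is (alpha_3, alpha_4, alpha_2, alpha_1). So the algebra is type A_4, i.e. sl(5).

A_4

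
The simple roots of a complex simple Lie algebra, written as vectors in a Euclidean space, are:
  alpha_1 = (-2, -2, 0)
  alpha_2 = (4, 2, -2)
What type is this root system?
Compute the Cartan integers a_ij = 2(alpha_i, alpha_j)/(alpha_j, alpha_j); the resulting 2x2 Cartan matrix is
[[2, -1], [-3, 2]].
The roots have two lengths (squared-length ratio 3:1); the short ones are alpha_{1}. The associated Dynkin diagram is two nodes joined by a triple edge (G_2), so the type is G_2.

G_2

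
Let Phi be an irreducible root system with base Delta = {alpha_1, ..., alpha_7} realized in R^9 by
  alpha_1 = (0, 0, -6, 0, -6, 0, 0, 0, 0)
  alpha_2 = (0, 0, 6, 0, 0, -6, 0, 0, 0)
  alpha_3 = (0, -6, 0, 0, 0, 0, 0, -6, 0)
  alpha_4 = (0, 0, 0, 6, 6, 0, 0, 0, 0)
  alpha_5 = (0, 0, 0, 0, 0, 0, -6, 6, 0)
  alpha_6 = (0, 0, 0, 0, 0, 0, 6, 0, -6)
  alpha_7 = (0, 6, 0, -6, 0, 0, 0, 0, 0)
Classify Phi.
type A_7

Compute the Cartan integers a_ij = 2(alpha_i, alpha_j)/(alpha_j, alpha_j); the resulting 7x7 Cartan matrix is
[[2, -1, 0, -1, 0, 0, 0], [-1, 2, 0, 0, 0, 0, 0], [0, 0, 2, 0, -1, 0, -1], [-1, 0, 0, 2, 0, 0, -1], [0, 0, -1, 0, 2, -1, 0], [0, 0, 0, 0, -1, 2, 0], [0, 0, -1, -1, 0, 0, 2]].
All simple roots have the same length, so the diagram is simply laced. The associated Dynkin diagram is a chain of 7 nodes with single edges (A_7), so the type is A_7 (the algebra sl(8)).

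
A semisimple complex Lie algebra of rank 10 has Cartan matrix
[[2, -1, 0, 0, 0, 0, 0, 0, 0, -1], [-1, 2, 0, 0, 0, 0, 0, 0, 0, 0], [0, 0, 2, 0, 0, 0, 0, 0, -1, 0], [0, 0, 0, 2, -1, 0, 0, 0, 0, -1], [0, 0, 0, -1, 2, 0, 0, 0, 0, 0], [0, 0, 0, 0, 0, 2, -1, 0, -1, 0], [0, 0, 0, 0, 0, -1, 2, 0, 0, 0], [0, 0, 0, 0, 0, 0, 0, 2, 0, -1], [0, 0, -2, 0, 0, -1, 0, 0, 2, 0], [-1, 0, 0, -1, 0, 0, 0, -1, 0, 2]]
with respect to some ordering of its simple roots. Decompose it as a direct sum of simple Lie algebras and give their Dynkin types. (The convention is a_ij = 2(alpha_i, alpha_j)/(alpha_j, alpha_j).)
The diagram associated to this matrix has two connected components: the simple roots {alpha_3, alpha_6, alpha_7, alpha_9} form a chain of 4 nodes with a double edge at one end; the terminal node there is the unique short simple root (B_4), and {alpha_1, alpha_2, alpha_4, alpha_5, alpha_8, alpha_10} form a chain of 5 nodes with one extra node attached to the third node from one end (E_6). A semisimple Lie algebra decomposes uniquely as the direct sum of simple ideals, one per connected component of its Dynkin diagram, so g ≅ B_4 ⊕ E_6 (dimension 36 + 78 = 114).

B_4 + E_6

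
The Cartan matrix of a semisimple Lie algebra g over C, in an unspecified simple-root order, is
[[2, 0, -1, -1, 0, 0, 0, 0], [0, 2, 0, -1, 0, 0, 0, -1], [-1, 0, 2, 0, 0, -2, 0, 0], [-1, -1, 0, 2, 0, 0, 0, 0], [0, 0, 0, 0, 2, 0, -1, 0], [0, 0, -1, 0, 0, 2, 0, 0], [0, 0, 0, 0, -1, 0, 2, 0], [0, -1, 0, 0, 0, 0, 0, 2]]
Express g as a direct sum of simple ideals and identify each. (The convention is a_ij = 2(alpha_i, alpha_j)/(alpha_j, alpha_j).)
The diagram associated to this matrix has two connected components: the simple roots {alpha_5, alpha_7} form a chain of 2 nodes with single edges (A_2), and {alpha_1, alpha_2, alpha_3, alpha_4, alpha_6, alpha_8} form a chain of 6 nodes with a double edge at one end; the terminal node there is the unique short simple root (B_6). A semisimple Lie algebra decomposes uniquely as the direct sum of simple ideals, one per connected component of its Dynkin diagram, so g ≅ A_2 ⊕ B_6 (dimension 8 + 78 = 86).

A_2 (sl(3)) ⊕ B_6 (so(13))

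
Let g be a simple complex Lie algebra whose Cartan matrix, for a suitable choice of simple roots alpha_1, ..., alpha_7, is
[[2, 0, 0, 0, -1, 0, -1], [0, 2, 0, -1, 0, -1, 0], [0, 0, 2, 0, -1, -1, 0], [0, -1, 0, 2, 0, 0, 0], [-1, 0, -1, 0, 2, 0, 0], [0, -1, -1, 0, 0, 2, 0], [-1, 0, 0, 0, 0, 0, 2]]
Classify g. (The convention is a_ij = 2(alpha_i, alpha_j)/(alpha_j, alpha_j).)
The matrix has rank 7 with 2's on the diagonal. Reading the off-diagonal entries as Dynkin edges (a single edge where a_ij = a_ji = -1; a double or triple edge where a_ij * a_ji = 2 or 3), the diagram is a chain of 7 nodes with single edges (A_7). One simple-root ordering that puts it in standard form is (alpha_4, alpha_2, alpha_6, alpha_3, alpha_5, alpha_1, alpha_7). So the algebra is type A_7, i.e. sl(8).

type A_7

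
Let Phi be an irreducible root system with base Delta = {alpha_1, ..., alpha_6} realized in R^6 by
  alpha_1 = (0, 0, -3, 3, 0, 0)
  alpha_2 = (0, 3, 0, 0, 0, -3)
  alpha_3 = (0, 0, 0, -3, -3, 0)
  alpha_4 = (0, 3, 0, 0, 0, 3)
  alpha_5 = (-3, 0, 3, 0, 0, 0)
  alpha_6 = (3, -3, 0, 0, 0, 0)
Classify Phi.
Compute the Cartan integers a_ij = 2(alpha_i, alpha_j)/(alpha_j, alpha_j); the resulting 6x6 Cartan matrix is
[[2, 0, -1, 0, -1, 0], [0, 2, 0, 0, 0, -1], [-1, 0, 2, 0, 0, 0], [0, 0, 0, 2, 0, -1], [-1, 0, 0, 0, 2, -1], [0, -1, 0, -1, -1, 2]].
All simple roots have the same length, so the diagram is simply laced. The associated Dynkin diagram is a chain of 4 nodes with a fork of two nodes at one end (D_6), so the type is D_6 (the algebra so(12)).

D6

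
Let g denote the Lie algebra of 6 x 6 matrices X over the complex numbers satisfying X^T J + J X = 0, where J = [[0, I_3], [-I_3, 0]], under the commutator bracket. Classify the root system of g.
This is sp(6), which has dimension 6(6+1)/2 = 21 and rank 6/2 = 3. In the classification of classical Lie algebras, the symplectic algebra sp(2n) has type C_n; here n = 3, so the Dynkin diagram is a chain of 3 nodes with a double edge at one end; the terminal node there is the unique long simple root (C_3). Hence the type is C_3.

C_3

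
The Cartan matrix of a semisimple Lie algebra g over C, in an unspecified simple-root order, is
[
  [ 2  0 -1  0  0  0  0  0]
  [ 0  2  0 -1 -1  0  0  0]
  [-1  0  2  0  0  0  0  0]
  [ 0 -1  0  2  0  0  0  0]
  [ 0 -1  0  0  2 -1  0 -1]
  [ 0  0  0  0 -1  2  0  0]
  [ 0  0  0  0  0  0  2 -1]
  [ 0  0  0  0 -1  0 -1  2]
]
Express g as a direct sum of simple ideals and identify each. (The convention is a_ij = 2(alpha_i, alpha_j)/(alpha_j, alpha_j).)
The diagram associated to this matrix has two connected components: the simple roots {alpha_1, alpha_3} form a chain of 2 nodes with single edges (A_2), and {alpha_2, alpha_4, alpha_5, alpha_6, alpha_7, alpha_8} form a chain of 5 nodes with one extra node attached to the third node from one end (E_6). A semisimple Lie algebra decomposes uniquely as the direct sum of simple ideals, one per connected component of its Dynkin diagram, so g ≅ A_2 ⊕ E_6 (dimension 8 + 78 = 86).

A_2 (sl(3)) + E_6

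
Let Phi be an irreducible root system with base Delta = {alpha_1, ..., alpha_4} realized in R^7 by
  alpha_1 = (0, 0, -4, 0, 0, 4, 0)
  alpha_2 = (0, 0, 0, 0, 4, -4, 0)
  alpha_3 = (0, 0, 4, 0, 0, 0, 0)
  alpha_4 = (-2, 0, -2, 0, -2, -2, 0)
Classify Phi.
Compute the Cartan integers a_ij = 2(alpha_i, alpha_j)/(alpha_j, alpha_j); the resulting 4x4 Cartan matrix is
[[2, -1, -2, 0], [-1, 2, 0, 0], [-1, 0, 2, -1], [0, 0, -1, 2]].
The roots have two lengths (squared-length ratio 2:1); the short ones are alpha_{3,4}. The associated Dynkin diagram is a chain of 4 nodes with a double edge between the middle two (F_4), so the type is F_4.

F4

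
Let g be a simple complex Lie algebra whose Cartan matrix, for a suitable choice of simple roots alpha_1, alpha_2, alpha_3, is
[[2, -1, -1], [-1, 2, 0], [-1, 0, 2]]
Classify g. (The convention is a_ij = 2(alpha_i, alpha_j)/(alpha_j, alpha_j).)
The matrix has rank 3 with 2's on the diagonal. Reading the off-diagonal entries as Dynkin edges (a single edge where a_ij = a_ji = -1; a double or triple edge where a_ij * a_ji = 2 or 3), the diagram is a chain of 3 nodes with single edges (A_3). One simple-root ordering that puts it in standard form is (alpha_3, alpha_1, alpha_2). So the algebra is type A_3, i.e. sl(4).

A_3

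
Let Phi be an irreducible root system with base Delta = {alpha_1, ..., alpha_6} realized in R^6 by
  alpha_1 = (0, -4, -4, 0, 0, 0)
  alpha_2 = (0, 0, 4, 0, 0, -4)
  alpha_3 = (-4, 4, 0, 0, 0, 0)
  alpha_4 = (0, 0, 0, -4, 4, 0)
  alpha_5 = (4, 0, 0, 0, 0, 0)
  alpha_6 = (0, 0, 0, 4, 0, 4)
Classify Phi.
Compute the Cartan integers a_ij = 2(alpha_i, alpha_j)/(alpha_j, alpha_j); the resulting 6x6 Cartan matrix is
[[2, -1, -1, 0, 0, 0], [-1, 2, 0, 0, 0, -1], [-1, 0, 2, 0, -2, 0], [0, 0, 0, 2, 0, -1], [0, 0, -1, 0, 2, 0], [0, -1, 0, -1, 0, 2]].
The roots have two lengths (squared-length ratio 2:1); the short ones are alpha_{5}. The associated Dynkin diagram is a chain of 6 nodes with a double edge at one end; the terminal node there is the unique short simple root (B_6), so the type is B_6 (the algebra so(13)).

B6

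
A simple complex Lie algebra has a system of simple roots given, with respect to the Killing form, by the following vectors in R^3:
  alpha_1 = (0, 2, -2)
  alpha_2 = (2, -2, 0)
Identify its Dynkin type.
A_2

Compute the Cartan integers a_ij = 2(alpha_i, alpha_j)/(alpha_j, alpha_j); the resulting 2x2 Cartan matrix is
[[2, -1], [-1, 2]].
All simple roots have the same length, so the diagram is simply laced. The associated Dynkin diagram is a chain of 2 nodes with single edges (A_2), so the type is A_2 (the algebra sl(3)).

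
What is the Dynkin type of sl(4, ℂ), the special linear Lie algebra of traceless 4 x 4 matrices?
This is sl(4), which has dimension 4^2 - 1 = 15 and rank 4 - 1 = 3 (a Cartan subalgebra is the diagonal traceless matrices). In the classification of classical Lie algebras, the special linear algebra sl(n+1) has type A_n; here n = 3, so the Dynkin diagram is a chain of 3 nodes with single edges (A_3). Hence the type is A_3.

A3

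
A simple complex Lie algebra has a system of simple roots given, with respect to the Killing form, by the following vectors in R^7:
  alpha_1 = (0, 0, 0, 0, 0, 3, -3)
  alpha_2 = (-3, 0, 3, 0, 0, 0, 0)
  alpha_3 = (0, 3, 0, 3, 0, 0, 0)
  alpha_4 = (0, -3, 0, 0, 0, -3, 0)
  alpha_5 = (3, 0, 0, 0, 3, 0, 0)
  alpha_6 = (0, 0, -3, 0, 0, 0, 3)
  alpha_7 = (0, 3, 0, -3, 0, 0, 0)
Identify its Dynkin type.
type D_7

Compute the Cartan integers a_ij = 2(alpha_i, alpha_j)/(alpha_j, alpha_j); the resulting 7x7 Cartan matrix is
[[2, 0, 0, -1, 0, -1, 0], [0, 2, 0, 0, -1, -1, 0], [0, 0, 2, -1, 0, 0, 0], [-1, 0, -1, 2, 0, 0, -1], [0, -1, 0, 0, 2, 0, 0], [-1, -1, 0, 0, 0, 2, 0], [0, 0, 0, -1, 0, 0, 2]].
All simple roots have the same length, so the diagram is simply laced. The associated Dynkin diagram is a chain of 5 nodes with a fork of two nodes at one end (D_7), so the type is D_7 (the algebra so(14)).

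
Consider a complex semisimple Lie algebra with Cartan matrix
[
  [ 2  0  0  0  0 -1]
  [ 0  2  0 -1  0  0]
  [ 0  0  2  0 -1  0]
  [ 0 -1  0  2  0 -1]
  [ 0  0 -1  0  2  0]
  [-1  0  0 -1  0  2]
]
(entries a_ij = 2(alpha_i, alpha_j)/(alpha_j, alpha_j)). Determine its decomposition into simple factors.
The diagram associated to this matrix has two connected components: the simple roots {alpha_3, alpha_5} form a chain of 2 nodes with single edges (A_2), and {alpha_1, alpha_2, alpha_4, alpha_6} form a chain of 4 nodes with single edges (A_4). A semisimple Lie algebra decomposes uniquely as the direct sum of simple ideals, one per connected component of its Dynkin diagram, so g ≅ A_2 ⊕ A_4 (dimension 8 + 24 = 32).

A_2 (sl(3)) ⊕ A_4 (sl(5))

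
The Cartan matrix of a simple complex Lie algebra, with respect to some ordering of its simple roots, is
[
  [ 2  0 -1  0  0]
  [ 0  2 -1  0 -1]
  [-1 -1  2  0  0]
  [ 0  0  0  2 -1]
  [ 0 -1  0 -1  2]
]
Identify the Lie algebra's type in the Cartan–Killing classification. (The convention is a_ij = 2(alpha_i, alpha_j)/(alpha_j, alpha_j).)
A5

The matrix has rank 5 with 2's on the diagonal. Reading the off-diagonal entries as Dynkin edges (a single edge where a_ij = a_ji = -1; a double or triple edge where a_ij * a_ji = 2 or 3), the diagram is a chain of 5 nodes with single edges (A_5). One simple-root ordering that puts it in standard form is (alpha_1, alpha_3, alpha_2, alpha_5, alpha_4). So the algebra is type A_5, i.e. sl(6).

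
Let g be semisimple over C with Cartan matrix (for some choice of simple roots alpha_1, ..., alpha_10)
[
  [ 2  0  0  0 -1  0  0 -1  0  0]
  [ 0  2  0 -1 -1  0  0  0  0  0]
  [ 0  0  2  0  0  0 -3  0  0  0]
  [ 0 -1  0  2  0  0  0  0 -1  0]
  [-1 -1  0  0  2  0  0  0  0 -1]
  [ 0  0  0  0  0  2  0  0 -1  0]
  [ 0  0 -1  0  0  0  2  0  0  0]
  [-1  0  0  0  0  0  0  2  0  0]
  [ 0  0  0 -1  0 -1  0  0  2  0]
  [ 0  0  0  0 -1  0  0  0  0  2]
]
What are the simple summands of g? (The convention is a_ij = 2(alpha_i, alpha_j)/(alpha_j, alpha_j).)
The diagram associated to this matrix has two connected components: the simple roots {alpha_1, alpha_2, alpha_4, alpha_5, alpha_6, alpha_8, alpha_9, alpha_10} form a chain of 7 nodes with one extra node attached to the third node from one end (E_8), and {alpha_3, alpha_7} form two nodes joined by a triple edge (G_2). A semisimple Lie algebra decomposes uniquely as the direct sum of simple ideals, one per connected component of its Dynkin diagram, so g ≅ E_8 ⊕ G_2 (dimension 248 + 14 = 262).

type E_8 + type G_2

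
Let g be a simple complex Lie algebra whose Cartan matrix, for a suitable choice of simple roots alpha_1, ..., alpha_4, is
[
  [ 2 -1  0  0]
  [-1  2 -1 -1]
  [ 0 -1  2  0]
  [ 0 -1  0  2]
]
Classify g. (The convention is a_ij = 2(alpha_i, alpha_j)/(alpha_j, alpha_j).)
The matrix has rank 4 with 2's on the diagonal. Reading the off-diagonal entries as Dynkin edges (a single edge where a_ij = a_ji = -1; a double or triple edge where a_ij * a_ji = 2 or 3), the diagram is a chain of 2 nodes with a fork of two nodes at one end (D_4). One simple-root ordering that puts it in standard form is (alpha_4, alpha_2, alpha_1, alpha_3). So the algebra is type D_4, i.e. so(8).

D_4 (so(8))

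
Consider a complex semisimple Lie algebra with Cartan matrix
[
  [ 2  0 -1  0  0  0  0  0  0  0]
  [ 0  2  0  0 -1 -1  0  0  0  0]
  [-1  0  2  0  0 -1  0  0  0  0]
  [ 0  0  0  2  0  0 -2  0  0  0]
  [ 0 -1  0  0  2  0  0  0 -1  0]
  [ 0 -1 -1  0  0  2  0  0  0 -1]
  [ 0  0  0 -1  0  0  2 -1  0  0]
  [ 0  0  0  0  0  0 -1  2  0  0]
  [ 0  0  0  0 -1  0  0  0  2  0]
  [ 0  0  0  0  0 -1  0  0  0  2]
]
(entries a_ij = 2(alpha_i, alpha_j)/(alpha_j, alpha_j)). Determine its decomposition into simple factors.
The diagram associated to this matrix has two connected components: the simple roots {alpha_4, alpha_7, alpha_8} form a chain of 3 nodes with a double edge at one end; the terminal node there is the unique long simple root (C_3), and {alpha_1, alpha_2, alpha_3, alpha_5, alpha_6, alpha_9, alpha_10} form a chain of 6 nodes with one extra node attached to the third node from one end (E_7). A semisimple Lie algebra decomposes uniquely as the direct sum of simple ideals, one per connected component of its Dynkin diagram, so g ≅ C_3 ⊕ E_7 (dimension 21 + 133 = 154).

C_3 ⊕ E_7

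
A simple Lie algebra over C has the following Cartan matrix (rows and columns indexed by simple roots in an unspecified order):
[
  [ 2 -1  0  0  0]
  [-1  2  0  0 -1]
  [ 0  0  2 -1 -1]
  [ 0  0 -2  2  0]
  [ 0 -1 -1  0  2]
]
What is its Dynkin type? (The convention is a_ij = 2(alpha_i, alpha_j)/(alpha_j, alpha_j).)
The matrix has rank 5 with 2's on the diagonal. Reading the off-diagonal entries as Dynkin edges (a single edge where a_ij = a_ji = -1; a double or triple edge where a_ij * a_ji = 2 or 3), the diagram is a chain of 5 nodes with a double edge at one end; the terminal node there is the unique long simple root (C_5). One simple-root ordering that puts it in standard form is (alpha_1, alpha_2, alpha_5, alpha_3, alpha_4). So the algebra is type C_5, i.e. sp(10).

C5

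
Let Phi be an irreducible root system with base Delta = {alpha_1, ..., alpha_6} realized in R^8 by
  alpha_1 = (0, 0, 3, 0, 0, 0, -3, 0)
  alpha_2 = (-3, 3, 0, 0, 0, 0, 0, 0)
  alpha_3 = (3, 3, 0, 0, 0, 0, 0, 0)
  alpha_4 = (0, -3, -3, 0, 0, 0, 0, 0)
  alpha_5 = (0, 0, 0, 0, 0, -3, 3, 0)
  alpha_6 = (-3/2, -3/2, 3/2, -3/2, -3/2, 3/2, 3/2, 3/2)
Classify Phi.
Compute the Cartan integers a_ij = 2(alpha_i, alpha_j)/(alpha_j, alpha_j); the resulting 6x6 Cartan matrix is
[[2, 0, 0, -1, -1, 0], [0, 2, 0, -1, 0, 0], [0, 0, 2, -1, 0, -1], [-1, -1, -1, 2, 0, 0], [-1, 0, 0, 0, 2, 0], [0, 0, -1, 0, 0, 2]].
All simple roots have the same length, so the diagram is simply laced. The associated Dynkin diagram is a chain of 5 nodes with one extra node attached to the third node from one end (E_6), so the type is E_6.

type E_6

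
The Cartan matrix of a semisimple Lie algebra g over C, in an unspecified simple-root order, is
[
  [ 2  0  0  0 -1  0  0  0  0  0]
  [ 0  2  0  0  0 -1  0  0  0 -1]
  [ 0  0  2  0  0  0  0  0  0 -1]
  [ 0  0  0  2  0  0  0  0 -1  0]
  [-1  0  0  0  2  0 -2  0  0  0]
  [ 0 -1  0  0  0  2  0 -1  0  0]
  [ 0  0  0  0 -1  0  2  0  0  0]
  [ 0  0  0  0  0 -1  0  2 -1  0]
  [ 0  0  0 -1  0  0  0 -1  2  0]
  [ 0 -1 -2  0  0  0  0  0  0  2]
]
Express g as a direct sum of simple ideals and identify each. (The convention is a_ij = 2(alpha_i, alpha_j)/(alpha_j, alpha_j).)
The diagram associated to this matrix has two connected components: the simple roots {alpha_1, alpha_5, alpha_7} form a chain of 3 nodes with a double edge at one end; the terminal node there is the unique short simple root (B_3), and {alpha_2, alpha_3, alpha_4, alpha_6, alpha_8, alpha_9, alpha_10} form a chain of 7 nodes with a double edge at one end; the terminal node there is the unique short simple root (B_7). A semisimple Lie algebra decomposes uniquely as the direct sum of simple ideals, one per connected component of its Dynkin diagram, so g ≅ B_3 ⊕ B_7 (dimension 21 + 105 = 126).

B_3 ⊕ B_7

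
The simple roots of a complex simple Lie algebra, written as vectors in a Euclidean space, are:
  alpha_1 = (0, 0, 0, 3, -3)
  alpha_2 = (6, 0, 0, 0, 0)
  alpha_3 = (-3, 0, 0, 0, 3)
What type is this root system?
type C_3

Compute the Cartan integers a_ij = 2(alpha_i, alpha_j)/(alpha_j, alpha_j); the resulting 3x3 Cartan matrix is
[[2, 0, -1], [0, 2, -2], [-1, -1, 2]].
The roots have two lengths (squared-length ratio 2:1); the short ones are alpha_{1,3}. The associated Dynkin diagram is a chain of 3 nodes with a double edge at one end; the terminal node there is the unique long simple root (C_3), so the type is C_3 (the algebra sp(6)).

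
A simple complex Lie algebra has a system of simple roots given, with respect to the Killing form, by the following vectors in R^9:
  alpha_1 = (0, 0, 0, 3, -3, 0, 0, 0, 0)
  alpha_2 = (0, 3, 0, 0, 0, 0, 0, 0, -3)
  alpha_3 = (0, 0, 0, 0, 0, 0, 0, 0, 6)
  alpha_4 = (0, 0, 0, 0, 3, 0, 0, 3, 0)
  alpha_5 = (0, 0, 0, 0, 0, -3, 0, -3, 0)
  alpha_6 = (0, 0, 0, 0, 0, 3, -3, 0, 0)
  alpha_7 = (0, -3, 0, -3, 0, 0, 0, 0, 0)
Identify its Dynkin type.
Compute the Cartan integers a_ij = 2(alpha_i, alpha_j)/(alpha_j, alpha_j); the resulting 7x7 Cartan matrix is
[[2, 0, 0, -1, 0, 0, -1], [0, 2, -1, 0, 0, 0, -1], [0, -2, 2, 0, 0, 0, 0], [-1, 0, 0, 2, -1, 0, 0], [0, 0, 0, -1, 2, -1, 0], [0, 0, 0, 0, -1, 2, 0], [-1, -1, 0, 0, 0, 0, 2]].
The roots have two lengths (squared-length ratio 2:1); the short ones are alpha_{1,2,4,5,6,7}. The associated Dynkin diagram is a chain of 7 nodes with a double edge at one end; the terminal node there is the unique long simple root (C_7), so the type is C_7 (the algebra sp(14)).

C_7 (sp(14))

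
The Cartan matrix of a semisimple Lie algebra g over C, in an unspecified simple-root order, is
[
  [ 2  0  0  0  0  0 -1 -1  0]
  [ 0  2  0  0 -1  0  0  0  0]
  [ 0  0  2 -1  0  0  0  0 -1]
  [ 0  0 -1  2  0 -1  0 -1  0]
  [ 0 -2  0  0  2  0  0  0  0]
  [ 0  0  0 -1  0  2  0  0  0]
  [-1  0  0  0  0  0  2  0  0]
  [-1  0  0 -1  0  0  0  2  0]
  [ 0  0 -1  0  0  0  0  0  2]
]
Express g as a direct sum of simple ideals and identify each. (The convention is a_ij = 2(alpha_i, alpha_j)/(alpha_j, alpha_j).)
The diagram associated to this matrix has two connected components: the simple roots {alpha_2, alpha_5} form a chain of 2 nodes with a double edge at one end; the terminal node there is the unique short simple root (B_2), and {alpha_1, alpha_3, alpha_4, alpha_6, alpha_7, alpha_8, alpha_9} form a chain of 6 nodes with one extra node attached to the third node from one end (E_7). A semisimple Lie algebra decomposes uniquely as the direct sum of simple ideals, one per connected component of its Dynkin diagram, so g ≅ B_2 ⊕ E_7 (dimension 10 + 133 = 143).

B_2 (so(5)) + E_7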